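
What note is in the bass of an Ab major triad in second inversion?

Eb

In second inversion the fifth is lowest. For Ab major (Ab–C–Eb) that is Eb.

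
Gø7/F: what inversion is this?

third inversion

Gø7/F means G half-diminished seventh with F in the bass. F is the seventh of G half-diminished seventh (G–Bb–Db–F), so this is third inversion.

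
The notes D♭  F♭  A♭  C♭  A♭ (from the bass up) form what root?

Db

Db, Fb, Ab, Cb are the tones of a Db minor seventh chord (Db–Fb–Ab–Cb), making Db the root.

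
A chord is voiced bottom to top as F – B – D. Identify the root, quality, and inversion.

Reducing to letter names: F, B, D. These stack in thirds as B–D–F — a B diminished triad.
The lowest note is F, the fifth of the chord, so this is second inversion (figured bass 6/4).

B diminished, second inversion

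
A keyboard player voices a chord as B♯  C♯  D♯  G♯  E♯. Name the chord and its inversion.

Reducing to letter names: B#, C#, D#, G#, E#. These stack in thirds as C#–E#–G#–B#–D# — a C# major ninth chord.
B# is the seventh of C# major ninth; seventh in the bass means third inversion.

C# major ninth, third inversion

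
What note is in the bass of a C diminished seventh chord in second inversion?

Gb

C diminished seventh is C–Eb–Gb–Bbb. Second inversion places the fifth in the bass: Gb.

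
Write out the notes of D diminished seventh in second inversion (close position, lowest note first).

The chord tones are D–F–Ab–Cb. With the fifth (Ab) lowest for second inversion: Ab, Cb, D, F.

Ab, Cb, D, F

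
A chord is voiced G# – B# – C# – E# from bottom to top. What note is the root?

The distinct letter names are G#, B#, C#, E#. Arranged as a stack of thirds they read C#–E#–G#–B#, so C# is the root (a C# major seventh chord).

C#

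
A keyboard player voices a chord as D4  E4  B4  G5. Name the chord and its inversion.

E minor seventh, third inversion

The distinct note names are D, E, B, G. Stacked in thirds they read E–G–B–D, which is a minor seventh chord on E.
D is the seventh of E minor seventh; seventh in the bass means third inversion (figured bass 4/2).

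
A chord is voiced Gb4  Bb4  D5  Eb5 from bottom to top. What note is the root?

Reordering Gb, Bb, D, Eb into stacked thirds gives Eb–Gb–Bb–D; the bottom of that stack, Eb, is the root.

Eb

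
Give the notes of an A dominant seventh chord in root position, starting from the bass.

The chord tones are A–C#–E–G. With the root (A) lowest for root position: A, C#, E, G.

A, C#, E, G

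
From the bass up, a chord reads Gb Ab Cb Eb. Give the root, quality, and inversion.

Ab minor seventh, third inversion

The distinct note names are Gb, Ab, Cb, Eb. Stacked in thirds they read Ab–Cb–Eb–Gb, which is a minor seventh chord on Ab.
The lowest note is Gb, the seventh of the chord, so this is third inversion (figured bass 4/2).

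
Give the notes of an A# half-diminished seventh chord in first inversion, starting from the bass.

C#, E, G#, A#

A# half-diminished seventh is A#–C#–E–G#. First inversion puts the third (C#) in the bass, with the remaining tones above: C#, E, G#, A#.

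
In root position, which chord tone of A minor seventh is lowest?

The root of A minor seventh (A–C–E–G) is A; that is the bass in root position.

A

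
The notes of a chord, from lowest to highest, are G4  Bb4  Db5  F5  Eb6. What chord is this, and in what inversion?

Reducing to letter names: G, Bb, Db, F, Eb. These stack in thirds as Eb–G–Bb–Db–F — an Eb dominant ninth chord.
With the third (G) in the bass, the chord is in first inversion.

Eb dominant ninth, first inversion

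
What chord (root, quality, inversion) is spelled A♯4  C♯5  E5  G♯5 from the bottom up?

The pitch classes A#, C#, E, G# arrange in thirds as A#–C#–E–G#: an A# half-diminished seventh chord.
With the root (A#) in the bass, the chord is in root position (figured bass 7).

A# half-diminished seventh, root position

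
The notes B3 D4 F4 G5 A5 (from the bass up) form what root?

The distinct letter names are B, D, F, G, A. Arranged as a stack of thirds they read G–B–D–F–A, so G is the root (a G dominant ninth chord).

G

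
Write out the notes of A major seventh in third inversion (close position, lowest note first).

The chord tones are A–C#–E–G#. With the seventh (G#) lowest for third inversion: G#, A, C#, E.

G#, A, C#, E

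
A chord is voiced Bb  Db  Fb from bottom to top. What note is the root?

Bb

Bb, Db, Fb are the tones of a Bb diminished triad (Bb–Db–Fb), making Bb the root.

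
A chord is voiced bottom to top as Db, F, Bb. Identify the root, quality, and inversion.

The distinct note names are Db, F, Bb. Stacked in thirds they read Bb–Db–F, which is a minor triad on Bb.
The lowest note is Db, the third of the chord, so this is first inversion (figured bass 6).

Bb minor, first inversion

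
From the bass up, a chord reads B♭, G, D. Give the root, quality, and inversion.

G minor, first inversion

The distinct note names are Bb, G, D. Stacked in thirds they read G–Bb–D, which is a minor triad on G.
The lowest note is Bb, the third of the chord, so this is first inversion (figured bass 6).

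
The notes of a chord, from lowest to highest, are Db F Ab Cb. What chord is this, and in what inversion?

Db dominant seventh, root position

Reducing to letter names: Db, F, Ab, Cb. These stack in thirds as Db–F–Ab–Cb — a Db dominant seventh chord.
With the root (Db) in the bass, the chord is in root position (figured bass 7).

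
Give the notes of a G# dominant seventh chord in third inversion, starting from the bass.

F#, G#, B#, D#

G# dominant seventh is G#–B#–D#–F#. Third inversion puts the seventh (F#) in the bass, with the remaining tones above: F#, G#, B#, D#.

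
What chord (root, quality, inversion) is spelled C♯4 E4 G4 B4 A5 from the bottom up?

The pitch classes C#, E, G, B, A arrange in thirds as A–C#–E–G–B: an A dominant ninth chord.
C# is the third of A dominant ninth; third in the bass means first inversion.

A dominant ninth, first inversion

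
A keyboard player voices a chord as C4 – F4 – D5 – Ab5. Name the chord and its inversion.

The distinct note names are C, F, D, Ab. Stacked in thirds they read D–F–Ab–C, which is a half-diminished seventh chord on D.
C is the seventh of D half-diminished seventh; seventh in the bass means third inversion (figured bass 4/2).

D half-diminished seventh, third inversion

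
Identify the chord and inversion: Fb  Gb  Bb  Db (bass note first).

Gb dominant seventh, third inversion

The distinct note names are Fb, Gb, Bb, Db. Stacked in thirds they read Gb–Bb–Db–Fb, which is a dominant seventh chord on Gb.
The lowest note is Fb, the seventh of the chord, so this is third inversion (figured bass 4/2).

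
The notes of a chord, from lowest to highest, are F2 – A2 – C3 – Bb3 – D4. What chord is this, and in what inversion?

Reducing to letter names: F, A, C, Bb, D. These stack in thirds as Bb–D–F–A–C — a Bb major ninth chord.
With the fifth (F) in the bass, the chord is in second inversion.

Bb major ninth, second inversion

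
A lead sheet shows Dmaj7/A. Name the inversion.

Dmaj7/A means D major seventh with A in the bass. A is the fifth of D major seventh (D–F#–A–C#), so this is second inversion.

second inversion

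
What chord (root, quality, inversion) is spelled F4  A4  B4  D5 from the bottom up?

B half-diminished seventh, second inversion

The pitch classes F, A, B, D arrange in thirds as B–D–F–A: a B half-diminished seventh chord.
F is the fifth of B half-diminished seventh; fifth in the bass means second inversion (figured bass 4/3).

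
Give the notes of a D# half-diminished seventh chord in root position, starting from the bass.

The chord tones are D#–F#–A–C#. With the root (D#) lowest for root position: D#, F#, A, C#.

D#, F#, A, C#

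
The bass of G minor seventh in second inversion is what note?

D

The fifth of G minor seventh (G–Bb–D–F) is D; that is the bass in second inversion.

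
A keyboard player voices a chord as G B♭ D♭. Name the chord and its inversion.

G diminished, root position

The distinct note names are G, Bb, Db. Stacked in thirds they read G–Bb–Db, which is a diminished triad on G.
The lowest note is G, the root of the chord, so this is root position (figured bass 5/3).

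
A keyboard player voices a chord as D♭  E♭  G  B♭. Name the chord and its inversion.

The distinct note names are Db, Eb, G, Bb. Stacked in thirds they read Eb–G–Bb–Db, which is a dominant seventh chord on Eb.
The lowest note is Db, the seventh of the chord, so this is third inversion (figured bass 4/2).

Eb dominant seventh, third inversion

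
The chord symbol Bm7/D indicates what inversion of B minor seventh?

Bm7/D means B minor seventh with D in the bass. D is the third of B minor seventh (B–D–F#–A), so this is first inversion.

first inversion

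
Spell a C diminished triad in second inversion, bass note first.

The chord tones are C–Eb–Gb. With the fifth (Gb) lowest for second inversion: Gb, C, Eb.

Gb, C, Eb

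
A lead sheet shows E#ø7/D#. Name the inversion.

E#ø7/D# means E# half-diminished seventh with D# in the bass. D# is the seventh of E# half-diminished seventh (E#–G#–B–D#), so this is third inversion.

third inversion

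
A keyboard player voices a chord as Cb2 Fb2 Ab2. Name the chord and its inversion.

Fb major, second inversion

The distinct note names are Cb, Fb, Ab. Stacked in thirds they read Fb–Ab–Cb, which is a major triad on Fb.
Cb is the fifth of Fb major; fifth in the bass means second inversion (figured bass 6/4).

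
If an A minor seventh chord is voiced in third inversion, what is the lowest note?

G

A minor seventh is A–C–E–G. Third inversion places the seventh in the bass: G.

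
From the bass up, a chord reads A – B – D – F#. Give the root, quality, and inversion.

The pitch classes A, B, D, F# arrange in thirds as B–D–F#–A: a B minor seventh chord.
With the seventh (A) in the bass, the chord is in third inversion (figured bass 4/2).

B minor seventh, third inversion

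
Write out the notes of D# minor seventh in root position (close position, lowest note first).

D#, F#, A#, C#

Spelling D# minor seventh: D#–F#–A#–C#. In root position the root is bass, giving D#, F#, A#, C# from the bottom.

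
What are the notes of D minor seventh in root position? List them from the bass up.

D minor seventh is D–F–A–C. Root position puts the root (D) in the bass, with the remaining tones above: D, F, A, C.

D, F, A, C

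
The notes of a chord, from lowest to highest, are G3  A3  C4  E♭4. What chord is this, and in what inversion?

Reducing to letter names: G, A, C, Eb. These stack in thirds as A–C–Eb–G — an A half-diminished seventh chord.
G is the seventh of A half-diminished seventh; seventh in the bass means third inversion (figured bass 4/2).

A half-diminished seventh, third inversion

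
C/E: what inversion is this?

first inversion

C/E means C major with E in the bass. E is the third of C major (C–E–G), so this is first inversion.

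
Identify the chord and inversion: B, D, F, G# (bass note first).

The distinct note names are B, D, F, G#. Stacked in thirds they read G#–B–D–F, which is a diminished seventh chord on G#.
B is the third of G# diminished seventh; third in the bass means first inversion (figured bass 6/5).

G# diminished seventh, first inversion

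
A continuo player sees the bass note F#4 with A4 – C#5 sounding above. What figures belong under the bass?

5/3

The notes F#, A, C# stack in thirds as F#–A–C# — an F# minor triad. The bass F# is the root, so this is root position: figured 5/3.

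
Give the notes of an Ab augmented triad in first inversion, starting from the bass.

C, E, Ab

Spelling Ab augmented: Ab–C–E. In first inversion the third is bass, giving C, E, Ab from the bottom.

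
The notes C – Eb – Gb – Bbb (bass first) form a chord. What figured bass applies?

7

The notes C, Eb, Gb, Bbb stack in thirds as C–Eb–Gb–Bbb — a C diminished seventh chord. The bass C is the root, so this is root position: figured 7.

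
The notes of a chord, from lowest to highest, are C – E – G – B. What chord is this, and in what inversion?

Reducing to letter names: C, E, G, B. These stack in thirds as C–E–G–B — a C major seventh chord.
C is the root of C major seventh; root in the bass means root position (figured bass 7).

C major seventh, root position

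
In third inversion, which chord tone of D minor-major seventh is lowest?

D minor-major seventh is D–F–A–C#. Third inversion places the seventh in the bass: C#.

C#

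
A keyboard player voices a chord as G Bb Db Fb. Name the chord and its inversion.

The pitch classes G, Bb, Db, Fb arrange in thirds as G–Bb–Db–Fb: a G diminished seventh chord.
With the root (G) in the bass, the chord is in root position (figured bass 7).

G diminished seventh, root position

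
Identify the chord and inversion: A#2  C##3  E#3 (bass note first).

A# major, root position

Reducing to letter names: A#, C##, E#. These stack in thirds as A#–C##–E# — an A# major triad.
With the root (A#) in the bass, the chord is in root position (figured bass 5/3).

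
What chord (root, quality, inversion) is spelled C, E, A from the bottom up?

Reducing to letter names: C, E, A. These stack in thirds as A–C–E — an A minor triad.
C is the third of A minor; third in the bass means first inversion (figured bass 6).

A minor, first inversion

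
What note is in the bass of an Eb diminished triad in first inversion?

Gb

Eb diminished is Eb–Gb–Bbb. First inversion places the third in the bass: Gb.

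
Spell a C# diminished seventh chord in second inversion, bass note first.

Spelling C# diminished seventh: C#–E–G–Bb. In second inversion the fifth is bass, giving G, Bb, C#, E from the bottom.

G, Bb, C#, E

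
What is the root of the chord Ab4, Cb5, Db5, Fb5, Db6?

Db

The distinct letter names are Ab, Cb, Db, Fb. Arranged as a stack of thirds they read Db–Fb–Ab–Cb, so Db is the root (a Db minor seventh chord).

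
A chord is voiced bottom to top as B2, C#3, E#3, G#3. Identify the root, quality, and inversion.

Reducing to letter names: B, C#, E#, G#. These stack in thirds as C#–E#–G#–B — a C# dominant seventh chord.
The lowest note is B, the seventh of the chord, so this is third inversion (figured bass 4/2).

C# dominant seventh, third inversion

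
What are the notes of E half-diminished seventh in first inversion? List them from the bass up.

G, Bb, D, E

The chord tones are E–G–Bb–D. With the third (G) lowest for first inversion: G, Bb, D, E.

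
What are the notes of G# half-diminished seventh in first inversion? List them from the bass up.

Spelling G# half-diminished seventh: G#–B–D–F#. In first inversion the third is bass, giving B, D, F#, G# from the bottom.

B, D, F#, G#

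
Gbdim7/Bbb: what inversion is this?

first inversion

Gbdim7/Bbb means Gb diminished seventh with Bbb in the bass. Bbb is the third of Gb diminished seventh (Gb–Bbb–Dbb–Fbb), so this is first inversion.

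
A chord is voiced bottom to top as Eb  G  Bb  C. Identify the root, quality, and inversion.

C minor seventh, first inversion

The pitch classes Eb, G, Bb, C arrange in thirds as C–Eb–G–Bb: a C minor seventh chord.
Eb is the third of C minor seventh; third in the bass means first inversion (figured bass 6/5).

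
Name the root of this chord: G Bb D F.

G

The distinct letter names are G, Bb, D, F. Arranged as a stack of thirds they read G–Bb–D–F, so G is the root (a G minor seventh chord).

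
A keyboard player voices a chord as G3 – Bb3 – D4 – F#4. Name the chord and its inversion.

The distinct note names are G, Bb, D, F#. Stacked in thirds they read G–Bb–D–F#, which is a minor-major seventh chord on G.
G is the root of G minor-major seventh; root in the bass means root position (figured bass 7).

G minor-major seventh, root position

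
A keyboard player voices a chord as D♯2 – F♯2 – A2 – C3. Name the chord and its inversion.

D# diminished seventh, root position

Reducing to letter names: D#, F#, A, C. These stack in thirds as D#–F#–A–C — a D# diminished seventh chord.
The lowest note is D#, the root of the chord, so this is root position (figured bass 7).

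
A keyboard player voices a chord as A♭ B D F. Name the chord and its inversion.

The pitch classes Ab, B, D, F arrange in thirds as B–D–F–Ab: a B diminished seventh chord.
The lowest note is Ab, the seventh of the chord, so this is third inversion (figured bass 4/2).

B diminished seventh, third inversion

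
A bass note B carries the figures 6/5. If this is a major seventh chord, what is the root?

The figures 6/5 mean the third of the chord is in the bass. If B is the third of a major seventh chord, the root is G (chord tones G–B–D–F#).

G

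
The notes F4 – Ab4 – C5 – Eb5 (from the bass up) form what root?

F, Ab, C, Eb are the tones of an F minor seventh chord (F–Ab–C–Eb), making F the root.

F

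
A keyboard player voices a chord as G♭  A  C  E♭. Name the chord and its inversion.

The distinct note names are Gb, A, C, Eb. Stacked in thirds they read A–C–Eb–Gb, which is a diminished seventh chord on A.
With the seventh (Gb) in the bass, the chord is in third inversion (figured bass 4/2).

A diminished seventh, third inversion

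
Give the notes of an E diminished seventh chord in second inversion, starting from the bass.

Bb, Db, E, G

Spelling E diminished seventh: E–G–Bb–Db. In second inversion the fifth is bass, giving Bb, Db, E, G from the bottom.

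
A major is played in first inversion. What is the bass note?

In first inversion the third is lowest. For A major (A–C#–E) that is C#.

C#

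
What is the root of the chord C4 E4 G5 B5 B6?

C, E, G, B are the tones of a C major seventh chord (C–E–G–B), making C the root.

C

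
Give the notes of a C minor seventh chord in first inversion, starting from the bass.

C minor seventh is C–Eb–G–Bb. First inversion puts the third (Eb) in the bass, with the remaining tones above: Eb, G, Bb, C.

Eb, G, Bb, C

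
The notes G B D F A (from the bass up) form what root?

G

Reordering G, B, D, F, A into stacked thirds gives G–B–D–F–A; the bottom of that stack, G, is the root.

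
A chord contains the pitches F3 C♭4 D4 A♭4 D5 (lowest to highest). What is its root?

The distinct letter names are F, Cb, D, Ab. Arranged as a stack of thirds they read D–F–Ab–Cb, so D is the root (a D diminished seventh chord).

D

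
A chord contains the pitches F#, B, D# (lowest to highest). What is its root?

Reordering F#, B, D# into stacked thirds gives B–D#–F#; the bottom of that stack, B, is the root.

B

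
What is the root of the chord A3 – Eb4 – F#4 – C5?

F#

A, Eb, F#, C are the tones of an F# diminished seventh chord (F#–A–C–Eb), making F# the root.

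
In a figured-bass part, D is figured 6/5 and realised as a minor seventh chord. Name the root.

The figures 6/5 mean the third of the chord is in the bass. If D is the third of a minor seventh chord, the root is B (chord tones B–D–F#–A).

B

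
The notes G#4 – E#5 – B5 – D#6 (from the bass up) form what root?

E#

G#, E#, B, D# are the tones of an E# half-diminished seventh chord (E#–G#–B–D#), making E# the root.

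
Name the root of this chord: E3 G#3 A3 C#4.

A

Reordering E, G#, A, C# into stacked thirds gives A–C#–E–G#; the bottom of that stack, A, is the root.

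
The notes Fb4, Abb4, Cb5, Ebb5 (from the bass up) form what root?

Reordering Fb, Abb, Cb, Ebb into stacked thirds gives Fb–Abb–Cb–Ebb; the bottom of that stack, Fb, is the root.

Fb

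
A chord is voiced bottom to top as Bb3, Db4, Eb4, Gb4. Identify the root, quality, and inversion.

Eb minor seventh, second inversion

Reducing to letter names: Bb, Db, Eb, Gb. These stack in thirds as Eb–Gb–Bb–Db — an Eb minor seventh chord.
The lowest note is Bb, the fifth of the chord, so this is second inversion (figured bass 4/3).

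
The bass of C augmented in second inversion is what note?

G#

In second inversion the fifth is lowest. For C augmented (C–E–G#) that is G#.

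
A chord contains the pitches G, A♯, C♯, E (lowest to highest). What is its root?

A#

G, A#, C#, E are the tones of an A# diminished seventh chord (A#–C#–E–G), making A# the root.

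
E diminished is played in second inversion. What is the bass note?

Bb

E diminished is E–G–Bb. Second inversion places the fifth in the bass: Bb.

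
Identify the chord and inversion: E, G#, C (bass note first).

C augmented, first inversion

The pitch classes E, G#, C arrange in thirds as C–E–G#: a C augmented triad.
The lowest note is E, the third of the chord, so this is first inversion (figured bass 6).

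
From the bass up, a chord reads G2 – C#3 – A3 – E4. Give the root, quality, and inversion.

The distinct note names are G, C#, A, E. Stacked in thirds they read A–C#–E–G, which is a dominant seventh chord on A.
G is the seventh of A dominant seventh; seventh in the bass means third inversion (figured bass 4/2).

A dominant seventh, third inversion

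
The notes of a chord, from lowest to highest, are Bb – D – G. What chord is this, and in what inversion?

The pitch classes Bb, D, G arrange in thirds as G–Bb–D: a G minor triad.
With the third (Bb) in the bass, the chord is in first inversion (figured bass 6).

G minor, first inversion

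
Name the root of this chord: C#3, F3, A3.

F

C#, F, A are the tones of an F augmented triad (F–A–C#), making F the root.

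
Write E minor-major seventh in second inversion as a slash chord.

Em(maj7)/B

Second inversion of E minor-major seventh has the fifth (B) in the bass. As a slash chord: Em(maj7)/B.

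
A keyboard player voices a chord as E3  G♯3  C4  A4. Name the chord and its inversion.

A minor-major seventh, second inversion

The pitch classes E, G#, C, A arrange in thirds as A–C–E–G#: an A minor-major seventh chord.
E is the fifth of A minor-major seventh; fifth in the bass means second inversion (figured bass 4/3).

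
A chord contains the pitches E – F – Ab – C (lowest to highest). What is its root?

The distinct letter names are E, F, Ab, C. Arranged as a stack of thirds they read F–Ab–C–E, so F is the root (an F minor-major seventh chord).

F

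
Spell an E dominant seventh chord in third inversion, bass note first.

D, E, G#, B

The chord tones are E–G#–B–D. With the seventh (D) lowest for third inversion: D, E, G#, B.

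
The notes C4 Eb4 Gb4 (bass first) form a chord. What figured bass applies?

The notes C, Eb, Gb stack in thirds as C–Eb–Gb — a C diminished triad. The bass C is the root, so this is root position: figured 5/3.

5/3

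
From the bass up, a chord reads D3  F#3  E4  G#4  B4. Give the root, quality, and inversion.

E dominant ninth, third inversion

The distinct note names are D, F#, E, G#, B. Stacked in thirds they read E–G#–B–D–F#, which is a dominant ninth chord on E.
With the seventh (D) in the bass, the chord is in third inversion.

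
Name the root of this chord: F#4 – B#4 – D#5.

The distinct letter names are F#, B#, D#. Arranged as a stack of thirds they read B#–D#–F#, so B# is the root (a B# diminished triad).

B#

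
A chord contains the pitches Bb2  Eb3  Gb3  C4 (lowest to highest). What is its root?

The distinct letter names are Bb, Eb, Gb, C. Arranged as a stack of thirds they read C–Eb–Gb–Bb, so C is the root (a C half-diminished seventh chord).

C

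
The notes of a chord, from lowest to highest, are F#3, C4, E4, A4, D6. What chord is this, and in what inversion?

D dominant ninth, first inversion

The pitch classes F#, C, E, A, D arrange in thirds as D–F#–A–C–E: a D dominant ninth chord.
F# is the third of D dominant ninth; third in the bass means first inversion.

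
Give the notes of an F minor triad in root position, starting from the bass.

Spelling F minor: F–Ab–C. In root position the root is bass, giving F, Ab, C from the bottom.

F, Ab, C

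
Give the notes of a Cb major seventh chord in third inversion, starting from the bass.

Cb major seventh is Cb–Eb–Gb–Bb. Third inversion puts the seventh (Bb) in the bass, with the remaining tones above: Bb, Cb, Eb, Gb.

Bb, Cb, Eb, Gb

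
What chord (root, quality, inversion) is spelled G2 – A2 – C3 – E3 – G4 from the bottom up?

Reducing to letter names: G, A, C, E. These stack in thirds as A–C–E–G — an A minor seventh chord.
The lowest note is G, the seventh of the chord, so this is third inversion (figured bass 4/2).

A minor seventh, third inversion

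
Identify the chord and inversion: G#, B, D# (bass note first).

G# minor, root position

The pitch classes G#, B, D# arrange in thirds as G#–B–D#: a G# minor triad.
G# is the root of G# minor; root in the bass means root position (figured bass 5/3).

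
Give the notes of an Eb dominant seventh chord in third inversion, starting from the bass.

Db, Eb, G, Bb

The chord tones are Eb–G–Bb–Db. With the seventh (Db) lowest for third inversion: Db, Eb, G, Bb.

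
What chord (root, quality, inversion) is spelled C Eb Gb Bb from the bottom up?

C half-diminished seventh, root position

The pitch classes C, Eb, Gb, Bb arrange in thirds as C–Eb–Gb–Bb: a C half-diminished seventh chord.
The lowest note is C, the root of the chord, so this is root position (figured bass 7).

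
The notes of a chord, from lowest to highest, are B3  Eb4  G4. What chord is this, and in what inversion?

Reducing to letter names: B, Eb, G. These stack in thirds as Eb–G–B — an Eb augmented triad.
B is the fifth of Eb augmented; fifth in the bass means second inversion (figured bass 6/4).

Eb augmented, second inversion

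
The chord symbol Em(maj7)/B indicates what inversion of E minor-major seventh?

Em(maj7)/B means E minor-major seventh with B in the bass. B is the fifth of E minor-major seventh (E–G–B–D#), so this is second inversion.

second inversion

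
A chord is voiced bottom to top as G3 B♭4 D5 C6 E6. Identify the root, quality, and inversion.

C dominant ninth, second inversion

Reducing to letter names: G, Bb, D, C, E. These stack in thirds as C–E–G–Bb–D — a C dominant ninth chord.
With the fifth (G) in the bass, the chord is in second inversion.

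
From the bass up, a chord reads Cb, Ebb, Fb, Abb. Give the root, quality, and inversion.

Reducing to letter names: Cb, Ebb, Fb, Abb. These stack in thirds as Fb–Abb–Cb–Ebb — an Fb minor seventh chord.
The lowest note is Cb, the fifth of the chord, so this is second inversion (figured bass 4/3).

Fb minor seventh, second inversion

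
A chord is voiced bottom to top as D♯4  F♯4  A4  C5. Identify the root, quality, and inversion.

Reducing to letter names: D#, F#, A, C. These stack in thirds as D#–F#–A–C — a D# diminished seventh chord.
The lowest note is D#, the root of the chord, so this is root position (figured bass 7).

D# diminished seventh, root position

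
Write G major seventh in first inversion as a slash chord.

First inversion of G major seventh has the third (B) in the bass. As a slash chord: Gmaj7/B.

Gmaj7/B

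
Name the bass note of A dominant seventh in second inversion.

E

The fifth of A dominant seventh (A–C#–E–G) is E; that is the bass in second inversion.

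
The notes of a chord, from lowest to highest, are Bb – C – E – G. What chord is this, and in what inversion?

C dominant seventh, third inversion

The distinct note names are Bb, C, E, G. Stacked in thirds they read C–E–G–Bb, which is a dominant seventh chord on C.
With the seventh (Bb) in the bass, the chord is in third inversion (figured bass 4/2).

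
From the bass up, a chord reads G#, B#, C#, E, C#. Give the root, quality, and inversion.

The distinct note names are G#, B#, C#, E. Stacked in thirds they read C#–E–G#–B#, which is a minor-major seventh chord on C#.
The lowest note is G#, the fifth of the chord, so this is second inversion (figured bass 4/3).

C# minor-major seventh, second inversion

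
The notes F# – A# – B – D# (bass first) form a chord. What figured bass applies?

4/3

The notes F#, A#, B, D# stack in thirds as B–D#–F#–A# — a B major seventh chord. The bass F# is the fifth, so this is second inversion: figured 4/3.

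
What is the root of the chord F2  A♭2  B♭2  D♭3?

Reordering F, Ab, Bb, Db into stacked thirds gives Bb–Db–F–Ab; the bottom of that stack, Bb, is the root.

Bb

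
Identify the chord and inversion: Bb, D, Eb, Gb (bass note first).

Eb minor-major seventh, second inversion

Reducing to letter names: Bb, D, Eb, Gb. These stack in thirds as Eb–Gb–Bb–D — an Eb minor-major seventh chord.
With the fifth (Bb) in the bass, the chord is in second inversion (figured bass 4/3).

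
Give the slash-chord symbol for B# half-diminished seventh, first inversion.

First inversion of B# half-diminished seventh has the third (D#) in the bass. As a slash chord: B#ø7/D#.

B#ø7/D#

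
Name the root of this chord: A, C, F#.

F#

Reordering A, C, F# into stacked thirds gives F#–A–C; the bottom of that stack, F#, is the root.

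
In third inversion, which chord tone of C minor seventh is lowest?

Bb

C minor seventh is C–Eb–G–Bb. Third inversion places the seventh in the bass: Bb.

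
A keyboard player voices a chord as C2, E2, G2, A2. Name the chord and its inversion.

The distinct note names are C, E, G, A. Stacked in thirds they read A–C–E–G, which is a minor seventh chord on A.
C is the third of A minor seventh; third in the bass means first inversion (figured bass 6/5).

A minor seventh, first inversion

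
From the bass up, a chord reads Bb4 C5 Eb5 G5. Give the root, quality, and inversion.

C minor seventh, third inversion

Reducing to letter names: Bb, C, Eb, G. These stack in thirds as C–Eb–G–Bb — a C minor seventh chord.
With the seventh (Bb) in the bass, the chord is in third inversion (figured bass 4/2).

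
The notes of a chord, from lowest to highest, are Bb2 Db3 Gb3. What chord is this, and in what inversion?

The distinct note names are Bb, Db, Gb. Stacked in thirds they read Gb–Bb–Db, which is a major triad on Gb.
With the third (Bb) in the bass, the chord is in first inversion (figured bass 6).

Gb major, first inversion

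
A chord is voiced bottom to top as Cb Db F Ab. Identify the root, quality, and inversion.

The distinct note names are Cb, Db, F, Ab. Stacked in thirds they read Db–F–Ab–Cb, which is a dominant seventh chord on Db.
With the seventh (Cb) in the bass, the chord is in third inversion (figured bass 4/2).

Db dominant seventh, third inversion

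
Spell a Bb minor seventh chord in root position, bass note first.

Bb, Db, F, Ab

Bb minor seventh is Bb–Db–F–Ab. Root position puts the root (Bb) in the bass, with the remaining tones above: Bb, Db, F, Ab.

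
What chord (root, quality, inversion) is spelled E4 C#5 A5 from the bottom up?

A major, second inversion

The pitch classes E, C#, A arrange in thirds as A–C#–E: an A major triad.
E is the fifth of A major; fifth in the bass means second inversion (figured bass 6/4).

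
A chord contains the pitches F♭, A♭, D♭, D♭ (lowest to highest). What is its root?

Db

Fb, Ab, Db are the tones of a Db minor triad (Db–Fb–Ab), making Db the root.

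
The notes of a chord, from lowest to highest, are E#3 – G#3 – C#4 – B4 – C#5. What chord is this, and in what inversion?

C# dominant seventh, first inversion

The distinct note names are E#, G#, C#, B. Stacked in thirds they read C#–E#–G#–B, which is a dominant seventh chord on C#.
With the third (E#) in the bass, the chord is in first inversion (figured bass 6/5).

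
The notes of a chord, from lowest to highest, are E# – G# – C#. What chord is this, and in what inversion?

Reducing to letter names: E#, G#, C#. These stack in thirds as C#–E#–G# — a C# major triad.
The lowest note is E#, the third of the chord, so this is first inversion (figured bass 6).

C# major, first inversion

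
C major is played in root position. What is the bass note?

The root of C major (C–E–G) is C; that is the bass in root position.

C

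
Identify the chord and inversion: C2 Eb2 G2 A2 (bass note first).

Reducing to letter names: C, Eb, G, A. These stack in thirds as A–C–Eb–G — an A half-diminished seventh chord.
With the third (C) in the bass, the chord is in first inversion (figured bass 6/5).

A half-diminished seventh, first inversion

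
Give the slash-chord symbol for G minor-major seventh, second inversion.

Gm(maj7)/D

Second inversion of G minor-major seventh has the fifth (D) in the bass. As a slash chord: Gm(maj7)/D.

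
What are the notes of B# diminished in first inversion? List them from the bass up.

D#, F#, B#

The chord tones are B#–D#–F#. With the third (D#) lowest for first inversion: D#, F#, B#.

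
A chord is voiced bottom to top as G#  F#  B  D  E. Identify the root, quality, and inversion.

The distinct note names are G#, F#, B, D, E. Stacked in thirds they read E–G#–B–D–F#, which is a dominant ninth chord on E.
With the third (G#) in the bass, the chord is in first inversion.

E dominant ninth, first inversion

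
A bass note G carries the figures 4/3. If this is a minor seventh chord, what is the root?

C

The figures 4/3 mean the fifth of the chord is in the bass. If G is the fifth of a minor seventh chord, the root is C (chord tones C–Eb–G–Bb).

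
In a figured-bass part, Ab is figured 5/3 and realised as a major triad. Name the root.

The figures 5/3 mean the root of the chord is in the bass. If Ab is the root of a major triad, the root is Ab (chord tones Ab–C–Eb).

Ab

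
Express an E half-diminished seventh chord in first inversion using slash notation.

First inversion of E half-diminished seventh has the third (G) in the bass. As a slash chord: Eø7/G.

Eø7/G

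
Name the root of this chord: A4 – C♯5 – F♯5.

F#

A, C#, F# are the tones of an F# minor triad (F#–A–C#), making F# the root.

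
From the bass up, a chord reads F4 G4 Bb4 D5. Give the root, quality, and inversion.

G minor seventh, third inversion

The distinct note names are F, G, Bb, D. Stacked in thirds they read G–Bb–D–F, which is a minor seventh chord on G.
The lowest note is F, the seventh of the chord, so this is third inversion (figured bass 4/2).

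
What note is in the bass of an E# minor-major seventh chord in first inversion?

The third of E# minor-major seventh (E#–G#–B#–D##) is G#; that is the bass in first inversion.

G#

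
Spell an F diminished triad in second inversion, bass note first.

Spelling F diminished: F–Ab–Cb. In second inversion the fifth is bass, giving Cb, F, Ab from the bottom.

Cb, F, Ab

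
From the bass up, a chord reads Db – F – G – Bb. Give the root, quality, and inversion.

Reducing to letter names: Db, F, G, Bb. These stack in thirds as G–Bb–Db–F — a G half-diminished seventh chord.
With the fifth (Db) in the bass, the chord is in second inversion (figured bass 4/3).

G half-diminished seventh, second inversion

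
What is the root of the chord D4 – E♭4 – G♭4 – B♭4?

Eb

Reordering D, Eb, Gb, Bb into stacked thirds gives Eb–Gb–Bb–D; the bottom of that stack, Eb, is the root.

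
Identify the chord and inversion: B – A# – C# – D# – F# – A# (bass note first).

The pitch classes B, A#, C#, D#, F# arrange in thirds as B–D#–F#–A#–C#: a B major ninth chord.
The lowest note is B, the root of the chord, so this is root position.

B major ninth, root position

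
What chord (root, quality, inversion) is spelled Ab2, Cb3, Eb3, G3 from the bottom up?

The pitch classes Ab, Cb, Eb, G arrange in thirds as Ab–Cb–Eb–G: an Ab minor-major seventh chord.
Ab is the root of Ab minor-major seventh; root in the bass means root position (figured bass 7).

Ab minor-major seventh, root position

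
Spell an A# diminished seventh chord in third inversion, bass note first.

A# diminished seventh is A#–C#–E–G. Third inversion puts the seventh (G) in the bass, with the remaining tones above: G, A#, C#, E.

G, A#, C#, E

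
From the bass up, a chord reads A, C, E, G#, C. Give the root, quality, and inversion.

Reducing to letter names: A, C, E, G#. These stack in thirds as A–C–E–G# — an A minor-major seventh chord.
A is the root of A minor-major seventh; root in the bass means root position (figured bass 7).

A minor-major seventh, root position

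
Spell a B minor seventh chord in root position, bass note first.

B, D, F#, A

B minor seventh is B–D–F#–A. Root position puts the root (B) in the bass, with the remaining tones above: B, D, F#, A.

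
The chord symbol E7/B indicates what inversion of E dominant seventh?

E7/B means E dominant seventh with B in the bass. B is the fifth of E dominant seventh (E–G#–B–D), so this is second inversion.

second inversion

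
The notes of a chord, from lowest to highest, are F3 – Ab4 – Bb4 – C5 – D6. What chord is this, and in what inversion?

The pitch classes F, Ab, Bb, C, D arrange in thirds as Bb–D–F–Ab–C: a Bb dominant ninth chord.
F is the fifth of Bb dominant ninth; fifth in the bass means second inversion.

Bb dominant ninth, second inversion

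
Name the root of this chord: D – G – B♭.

D, G, Bb are the tones of a G minor triad (G–Bb–D), making G the root.

G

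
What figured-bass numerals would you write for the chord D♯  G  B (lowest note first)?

6/4

The notes D#, G, B stack in thirds as G–B–D# — a G augmented triad. The bass D# is the fifth, so this is second inversion: figured 6/4.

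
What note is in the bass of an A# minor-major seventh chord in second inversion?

A# minor-major seventh is A#–C#–E#–G##. Second inversion places the fifth in the bass: E#.

E#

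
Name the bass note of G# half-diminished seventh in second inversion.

D

G# half-diminished seventh is G#–B–D–F#. Second inversion places the fifth in the bass: D.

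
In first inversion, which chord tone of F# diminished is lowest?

A

The third of F# diminished (F#–A–C) is A; that is the bass in first inversion.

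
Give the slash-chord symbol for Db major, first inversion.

First inversion of Db major has the third (F) in the bass. As a slash chord: Db/F.

Db/F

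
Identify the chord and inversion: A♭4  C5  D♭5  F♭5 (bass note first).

Db minor-major seventh, second inversion

The pitch classes Ab, C, Db, Fb arrange in thirds as Db–Fb–Ab–C: a Db minor-major seventh chord.
Ab is the fifth of Db minor-major seventh; fifth in the bass means second inversion (figured bass 4/3).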